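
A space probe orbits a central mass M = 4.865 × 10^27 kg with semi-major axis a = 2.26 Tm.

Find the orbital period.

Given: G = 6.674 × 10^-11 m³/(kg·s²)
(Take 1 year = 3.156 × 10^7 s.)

Convert to SI: a = 2.26 Tm = 2.26e+12 m.
GM = G · M = 6.674e-11 · 4.865e+27 = 3.2469e+17 m³/s².
Kepler's third law: T = 2π √(a³ / GM).
Substituting a = 2.26e+12 m and GM = 3.2469e+17 m³/s²:
T = 2π √((2.26e+12)³ / 3.2469e+17) s
T ≈ 3.746e+10 s = 1187 years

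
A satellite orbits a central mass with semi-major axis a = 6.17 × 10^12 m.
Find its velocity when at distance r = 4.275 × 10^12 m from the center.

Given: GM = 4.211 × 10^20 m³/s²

Vis-viva: v = √(GM · (2/r − 1/a)).
2/r − 1/a = 2/4.275e+12 − 1/6.17e+12 = 3.05762e-13 m⁻¹.
v = √(4.211e+20 · 3.05762e-13) m/s ≈ 1.135e+04 m/s = 11.35 km/s.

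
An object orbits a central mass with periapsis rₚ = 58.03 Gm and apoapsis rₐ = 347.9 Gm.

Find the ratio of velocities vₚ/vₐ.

Convert to SI: rₚ = 58.03 Gm = 5.803e+10 m; rₐ = 347.9 Gm = 3.479e+11 m.
Conservation of angular momentum gives rₚvₚ = rₐvₐ, so vₚ/vₐ = rₐ/rₚ.
vₚ/vₐ = 3.479e+11 / 5.803e+10 ≈ 5.995.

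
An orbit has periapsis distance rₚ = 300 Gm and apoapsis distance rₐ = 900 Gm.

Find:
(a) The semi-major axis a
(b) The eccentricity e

Convert to SI: rₚ = 300 Gm = 3e+11 m; rₐ = 900 Gm = 9e+11 m.
(a) a = (rₚ + rₐ) / 2 = (3e+11 + 9e+11) / 2 ≈ 6e+11 m = 600 Gm.
(b) e = (rₐ − rₚ) / (rₐ + rₚ) = (9e+11 − 3e+11) / (9e+11 + 3e+11) ≈ 0.5.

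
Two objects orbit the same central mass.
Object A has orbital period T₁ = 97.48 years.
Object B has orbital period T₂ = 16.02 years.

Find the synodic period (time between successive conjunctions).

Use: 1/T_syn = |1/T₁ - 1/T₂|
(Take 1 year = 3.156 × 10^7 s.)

Convert to SI: T₁ = 97.48 years = 3.07647e+09 s; T₂ = 16.02 years = 5.05591e+08 s.
T_syn = |T₁ · T₂ / (T₁ − T₂)|.
T_syn = |3.07647e+09 · 5.05591e+08 / (3.07647e+09 − 5.05591e+08)| s ≈ 6.05e+08 s = 19.17 years.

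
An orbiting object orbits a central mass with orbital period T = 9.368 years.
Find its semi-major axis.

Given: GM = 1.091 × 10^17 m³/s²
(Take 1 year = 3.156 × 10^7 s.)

Convert to SI: T = 9.368 years = 2.95654e+08 s.
Invert Kepler's third law: a = (GM · T² / (4π²))^(1/3).
Substituting T = 2.95654e+08 s and GM = 1.091e+17 m³/s²:
a = (1.091e+17 · (2.95654e+08)² / (4π²))^(1/3) m
a ≈ 6.228e+10 m = 6.228 × 10^10 m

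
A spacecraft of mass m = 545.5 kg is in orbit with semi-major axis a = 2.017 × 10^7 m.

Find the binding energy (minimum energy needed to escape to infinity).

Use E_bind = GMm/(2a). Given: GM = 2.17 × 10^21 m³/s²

Total orbital energy is E = −GMm/(2a); binding energy is E_bind = −E = GMm/(2a).
E_bind = 2.17e+21 · 545.5 / (2 · 2.017e+07) J ≈ 2.934e+16 J = 29.34 PJ.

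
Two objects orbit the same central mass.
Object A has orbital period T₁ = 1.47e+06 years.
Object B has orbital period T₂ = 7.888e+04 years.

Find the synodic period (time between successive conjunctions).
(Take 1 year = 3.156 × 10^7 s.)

Convert to SI: T₁ = 1.47e+06 years = 4.63932e+13 s; T₂ = 7.888e+04 years = 2.48945e+12 s.
T_syn = |T₁ · T₂ / (T₁ − T₂)|.
T_syn = |4.63932e+13 · 2.48945e+12 / (4.63932e+13 − 2.48945e+12)| s ≈ 2.631e+12 s = 8.335e+04 years.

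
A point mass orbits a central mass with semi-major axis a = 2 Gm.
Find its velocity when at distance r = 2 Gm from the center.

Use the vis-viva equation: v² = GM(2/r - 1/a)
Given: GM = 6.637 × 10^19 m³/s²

Convert to SI: a = 2 Gm = 2e+09 m; r = 2 Gm = 2e+09 m.
Vis-viva: v = √(GM · (2/r − 1/a)).
2/r − 1/a = 2/2e+09 − 1/2e+09 = 5e-10 m⁻¹.
v = √(6.637e+19 · 5e-10) m/s ≈ 1.822e+05 m/s = 182.2 km/s.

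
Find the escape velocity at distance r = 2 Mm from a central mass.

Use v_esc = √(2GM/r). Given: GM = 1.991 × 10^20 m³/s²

Convert to SI: r = 2 Mm = 2e+06 m.
Escape velocity comes from setting total energy to zero: ½v² − GM/r = 0 ⇒ v_esc = √(2GM / r).
v_esc = √(2 · 1.991e+20 / 2e+06) m/s ≈ 1.411e+07 m/s = 1.411e+04 km/s.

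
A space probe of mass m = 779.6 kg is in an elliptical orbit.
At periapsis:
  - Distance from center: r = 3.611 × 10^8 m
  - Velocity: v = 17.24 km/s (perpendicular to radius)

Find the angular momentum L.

Convert to SI: v = 17.24 km/s = 17240 m/s.
Since v is perpendicular to r, L = m · v · r.
L = 779.6 · 17240 · 3.611e+08 kg·m²/s ≈ 4.853e+15 kg·m²/s.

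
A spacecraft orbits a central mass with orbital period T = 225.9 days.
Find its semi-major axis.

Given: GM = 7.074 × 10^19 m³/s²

Convert to SI: T = 225.9 days = 1.95178e+07 s.
Invert Kepler's third law: a = (GM · T² / (4π²))^(1/3).
Substituting T = 1.95178e+07 s and GM = 7.074e+19 m³/s²:
a = (7.074e+19 · (1.95178e+07)² / (4π²))^(1/3) m
a ≈ 8.805e+10 m = 88.05 Gm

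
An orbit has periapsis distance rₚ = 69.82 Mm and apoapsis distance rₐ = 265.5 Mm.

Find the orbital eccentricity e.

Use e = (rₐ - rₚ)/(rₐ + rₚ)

Convert to SI: rₚ = 69.82 Mm = 6.982e+07 m; rₐ = 265.5 Mm = 2.655e+08 m.
e = (rₐ − rₚ) / (rₐ + rₚ).
e = (2.655e+08 − 6.982e+07) / (2.655e+08 + 6.982e+07) = 1.9568e+08 / 3.3532e+08 ≈ 0.5836.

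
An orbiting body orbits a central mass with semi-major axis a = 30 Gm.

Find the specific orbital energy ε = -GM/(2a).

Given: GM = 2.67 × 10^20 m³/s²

Convert to SI: a = 30 Gm = 3e+10 m.
ε = −GM / (2a).
ε = −2.67e+20 / (2 · 3e+10) J/kg ≈ -4.45e+09 J/kg = -4.45 GJ/kg.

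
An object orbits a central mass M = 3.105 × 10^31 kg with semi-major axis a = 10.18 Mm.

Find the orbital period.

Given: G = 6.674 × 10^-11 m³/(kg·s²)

Convert to SI: a = 10.18 Mm = 1.018e+07 m.
GM = G · M = 6.674e-11 · 3.105e+31 = 2.07228e+21 m³/s².
Kepler's third law: T = 2π √(a³ / GM).
Substituting a = 1.018e+07 m and GM = 2.07228e+21 m³/s²:
T = 2π √((1.018e+07)³ / 2.07228e+21) s
T ≈ 4.483 s = 4.483 seconds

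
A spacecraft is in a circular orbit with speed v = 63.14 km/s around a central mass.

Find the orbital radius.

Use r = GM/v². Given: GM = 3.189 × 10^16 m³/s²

Convert to SI: v = 63.14 km/s = 63140 m/s.
For a circular orbit, v² = GM / r, so r = GM / v².
r = 3.189e+16 / (63140)² m ≈ 7.999e+06 m = 7.999 Mm.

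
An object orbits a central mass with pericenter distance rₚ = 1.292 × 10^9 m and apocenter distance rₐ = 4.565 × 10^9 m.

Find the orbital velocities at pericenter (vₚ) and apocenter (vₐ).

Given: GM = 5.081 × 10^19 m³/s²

Use the vis-viva equation v² = GM(2/r − 1/a) with a = (rₚ + rₐ)/2 = (1.292e+09 + 4.565e+09)/2 = 2.9285e+09 m.
vₚ = √(GM · (2/rₚ − 1/a)) = √(5.081e+19 · (2/1.292e+09 − 1/2.9285e+09)) m/s ≈ 2.476e+05 m/s = 247.6 km/s.
vₐ = √(GM · (2/rₐ − 1/a)) = √(5.081e+19 · (2/4.565e+09 − 1/2.9285e+09)) m/s ≈ 7.007e+04 m/s = 70.07 km/s.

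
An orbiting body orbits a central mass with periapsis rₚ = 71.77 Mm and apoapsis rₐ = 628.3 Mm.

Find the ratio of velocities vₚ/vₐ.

Convert to SI: rₚ = 71.77 Mm = 7.177e+07 m; rₐ = 628.3 Mm = 6.283e+08 m.
Conservation of angular momentum gives rₚvₚ = rₐvₐ, so vₚ/vₐ = rₐ/rₚ.
vₚ/vₐ = 6.283e+08 / 7.177e+07 ≈ 8.754.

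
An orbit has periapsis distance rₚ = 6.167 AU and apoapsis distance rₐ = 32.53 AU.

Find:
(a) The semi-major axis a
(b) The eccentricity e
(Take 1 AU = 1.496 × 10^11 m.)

Convert to SI: rₚ = 6.167 AU = 9.22583e+11 m; rₐ = 32.53 AU = 4.86649e+12 m.
(a) a = (rₚ + rₐ) / 2 = (9.22583e+11 + 4.86649e+12) / 2 ≈ 2.895e+12 m = 19.35 AU.
(b) e = (rₐ − rₚ) / (rₐ + rₚ) = (4.86649e+12 − 9.22583e+11) / (4.86649e+12 + 9.22583e+11) ≈ 0.6813.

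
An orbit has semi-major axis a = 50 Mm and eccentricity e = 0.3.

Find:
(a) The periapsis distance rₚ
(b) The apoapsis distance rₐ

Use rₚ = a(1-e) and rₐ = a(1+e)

Convert to SI: a = 50 Mm = 5e+07 m.
(a) rₚ = a(1 − e) = 5e+07 · (1 − 0.3) = 5e+07 · 0.7 ≈ 3.5e+07 m = 35 Mm.
(b) rₐ = a(1 + e) = 5e+07 · (1 + 0.3) = 5e+07 · 1.3 ≈ 6.5e+07 m = 65 Mm.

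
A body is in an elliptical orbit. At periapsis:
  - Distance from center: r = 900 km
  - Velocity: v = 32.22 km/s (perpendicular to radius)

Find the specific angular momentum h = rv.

Convert to SI: r = 900 km = 900000 m; v = 32.22 km/s = 32220 m/s.
With v perpendicular to r, h = r · v.
h = 900000 · 32220 m²/s ≈ 2.9e+10 m²/s.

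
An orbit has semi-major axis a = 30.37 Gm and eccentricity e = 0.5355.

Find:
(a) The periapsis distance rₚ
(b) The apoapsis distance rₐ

Convert to SI: a = 30.37 Gm = 3.037e+10 m.
(a) rₚ = a(1 − e) = 3.037e+10 · (1 − 0.5355) = 3.037e+10 · 0.4645 ≈ 1.411e+10 m = 14.11 Gm.
(b) rₐ = a(1 + e) = 3.037e+10 · (1 + 0.5355) = 3.037e+10 · 1.5355 ≈ 4.663e+10 m = 46.63 Gm.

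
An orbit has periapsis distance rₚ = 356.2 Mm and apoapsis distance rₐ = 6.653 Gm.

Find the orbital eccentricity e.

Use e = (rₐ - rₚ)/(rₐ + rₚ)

Convert to SI: rₚ = 356.2 Mm = 3.562e+08 m; rₐ = 6.653 Gm = 6.653e+09 m.
e = (rₐ − rₚ) / (rₐ + rₚ).
e = (6.653e+09 − 3.562e+08) / (6.653e+09 + 3.562e+08) = 6.2968e+09 / 7.0092e+09 ≈ 0.8984.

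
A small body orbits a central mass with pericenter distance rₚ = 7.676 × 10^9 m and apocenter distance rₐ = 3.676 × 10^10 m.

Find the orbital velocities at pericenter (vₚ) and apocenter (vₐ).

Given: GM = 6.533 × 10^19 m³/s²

Use the vis-viva equation v² = GM(2/r − 1/a) with a = (rₚ + rₐ)/2 = (7.676e+09 + 3.676e+10)/2 = 2.2218e+10 m.
vₚ = √(GM · (2/rₚ − 1/a)) = √(6.533e+19 · (2/7.676e+09 − 1/2.2218e+10)) m/s ≈ 1.187e+05 m/s = 118.7 km/s.
vₐ = √(GM · (2/rₐ − 1/a)) = √(6.533e+19 · (2/3.676e+10 − 1/2.2218e+10)) m/s ≈ 2.478e+04 m/s = 24.78 km/s.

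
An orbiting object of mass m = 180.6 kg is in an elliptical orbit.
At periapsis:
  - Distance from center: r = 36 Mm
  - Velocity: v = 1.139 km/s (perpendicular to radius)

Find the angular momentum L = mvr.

Convert to SI: r = 36 Mm = 3.6e+07 m; v = 1.139 km/s = 1139 m/s.
Since v is perpendicular to r, L = m · v · r.
L = 180.6 · 1139 · 3.6e+07 kg·m²/s ≈ 7.405e+12 kg·m²/s.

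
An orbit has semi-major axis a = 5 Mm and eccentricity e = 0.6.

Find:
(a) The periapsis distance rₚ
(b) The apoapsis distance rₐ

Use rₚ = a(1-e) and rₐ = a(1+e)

Convert to SI: a = 5 Mm = 5e+06 m.
(a) rₚ = a(1 − e) = 5e+06 · (1 − 0.6) = 5e+06 · 0.4 ≈ 2e+06 m = 2 Mm.
(b) rₐ = a(1 + e) = 5e+06 · (1 + 0.6) = 5e+06 · 1.6 ≈ 8e+06 m = 8 Mm.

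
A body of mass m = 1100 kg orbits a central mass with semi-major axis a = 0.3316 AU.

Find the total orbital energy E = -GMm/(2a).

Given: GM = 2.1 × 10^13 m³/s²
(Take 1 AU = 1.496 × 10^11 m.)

Convert to SI: a = 0.3316 AU = 4.96074e+10 m.
E = −GMm / (2a).
E = −2.1e+13 · 1100 / (2 · 4.96074e+10) J ≈ -2.328e+05 J = -232.8 kJ.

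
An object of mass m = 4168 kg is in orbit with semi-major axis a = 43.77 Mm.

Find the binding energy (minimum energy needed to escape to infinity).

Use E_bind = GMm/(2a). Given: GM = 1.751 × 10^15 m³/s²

Convert to SI: a = 43.77 Mm = 4.377e+07 m.
Total orbital energy is E = −GMm/(2a); binding energy is E_bind = −E = GMm/(2a).
E_bind = 1.751e+15 · 4168 / (2 · 4.377e+07) J ≈ 8.337e+10 J = 83.37 GJ.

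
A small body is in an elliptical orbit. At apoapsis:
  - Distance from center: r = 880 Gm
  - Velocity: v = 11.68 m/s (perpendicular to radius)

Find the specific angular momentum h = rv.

Convert to SI: r = 880 Gm = 8.8e+11 m.
With v perpendicular to r, h = r · v.
h = 8.8e+11 · 11.68 m²/s ≈ 1.028e+13 m²/s.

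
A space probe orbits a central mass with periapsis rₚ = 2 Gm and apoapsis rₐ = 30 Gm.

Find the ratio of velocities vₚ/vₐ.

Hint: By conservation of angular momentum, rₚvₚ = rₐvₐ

Convert to SI: rₚ = 2 Gm = 2e+09 m; rₐ = 30 Gm = 3e+10 m.
Conservation of angular momentum gives rₚvₚ = rₐvₐ, so vₚ/vₐ = rₐ/rₚ.
vₚ/vₐ = 3e+10 / 2e+09 ≈ 15.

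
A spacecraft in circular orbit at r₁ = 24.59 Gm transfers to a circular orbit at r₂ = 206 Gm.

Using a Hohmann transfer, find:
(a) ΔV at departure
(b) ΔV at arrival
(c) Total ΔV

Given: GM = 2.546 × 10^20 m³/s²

Convert to SI: r₁ = 24.59 Gm = 2.459e+10 m; r₂ = 206 Gm = 2.06e+11 m.
Transfer semi-major axis: a_t = (r₁ + r₂)/2 = (2.459e+10 + 2.06e+11)/2 = 1.15295e+11 m.
Circular speeds: v₁ = √(GM/r₁) = 101754 m/s, v₂ = √(GM/r₂) = 35155.7 m/s.
Transfer speeds (vis-viva v² = GM(2/r − 1/a_t)): v₁ᵗ = 136012 m/s, v₂ᵗ = 16235.6 m/s.
(a) ΔV₁ = |v₁ᵗ − v₁| ≈ 3.426e+04 m/s = 34.26 km/s.
(b) ΔV₂ = |v₂ − v₂ᵗ| ≈ 1.892e+04 m/s = 18.92 km/s.
(c) ΔV_total = ΔV₁ + ΔV₂ ≈ 5.318e+04 m/s = 53.18 km/s.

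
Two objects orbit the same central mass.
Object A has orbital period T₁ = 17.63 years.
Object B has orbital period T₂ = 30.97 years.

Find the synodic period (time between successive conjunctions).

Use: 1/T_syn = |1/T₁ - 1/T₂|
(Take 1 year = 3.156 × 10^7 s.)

Convert to SI: T₁ = 17.63 years = 5.56403e+08 s; T₂ = 30.97 years = 9.77413e+08 s.
T_syn = |T₁ · T₂ / (T₁ − T₂)|.
T_syn = |5.56403e+08 · 9.77413e+08 / (5.56403e+08 − 9.77413e+08)| s ≈ 1.292e+09 s = 40.93 years.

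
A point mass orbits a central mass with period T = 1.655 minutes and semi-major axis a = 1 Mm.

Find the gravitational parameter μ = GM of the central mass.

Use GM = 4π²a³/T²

Convert to SI: T = 1.655 minutes = 99.3 s; a = 1 Mm = 1e+06 m.
GM = 4π² · a³ / T².
GM = 4π² · (1e+06)³ / (99.3)² m³/s² ≈ 4.004e+15 m³/s² = 4.004 × 10^15 m³/s².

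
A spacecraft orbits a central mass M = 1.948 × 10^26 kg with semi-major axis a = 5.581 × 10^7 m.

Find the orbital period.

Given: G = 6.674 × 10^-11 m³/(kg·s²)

GM = G · M = 6.674e-11 · 1.948e+26 = 1.3001e+16 m³/s².
Kepler's third law: T = 2π √(a³ / GM).
Substituting a = 5.581e+07 m and GM = 1.3001e+16 m³/s²:
T = 2π √((5.581e+07)³ / 1.3001e+16) s
T ≈ 2.298e+04 s = 6.382 hours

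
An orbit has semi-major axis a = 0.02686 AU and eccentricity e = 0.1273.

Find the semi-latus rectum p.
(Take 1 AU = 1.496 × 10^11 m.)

Convert to SI: a = 0.02686 AU = 4.01826e+09 m.
p = a (1 − e²).
p = 4.01826e+09 · (1 − (0.1273)²) = 4.01826e+09 · 0.983795 ≈ 3.953e+09 m = 0.02642 AU.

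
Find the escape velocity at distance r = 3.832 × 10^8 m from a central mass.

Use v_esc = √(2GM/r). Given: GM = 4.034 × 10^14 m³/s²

Escape velocity comes from setting total energy to zero: ½v² − GM/r = 0 ⇒ v_esc = √(2GM / r).
v_esc = √(2 · 4.034e+14 / 3.832e+08) m/s ≈ 1451 m/s = 1.451 km/s.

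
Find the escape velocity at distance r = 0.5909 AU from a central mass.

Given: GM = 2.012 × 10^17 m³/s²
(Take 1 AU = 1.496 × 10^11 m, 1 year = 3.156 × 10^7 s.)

Convert to SI: r = 0.5909 AU = 8.83986e+10 m.
Escape velocity comes from setting total energy to zero: ½v² − GM/r = 0 ⇒ v_esc = √(2GM / r).
v_esc = √(2 · 2.012e+17 / 8.83986e+10) m/s ≈ 2134 m/s = 0.4501 AU/year.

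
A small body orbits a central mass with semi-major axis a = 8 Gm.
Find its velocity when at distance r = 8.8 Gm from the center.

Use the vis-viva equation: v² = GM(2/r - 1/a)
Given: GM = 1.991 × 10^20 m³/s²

Convert to SI: a = 8 Gm = 8e+09 m; r = 8.8 Gm = 8.8e+09 m.
Vis-viva: v = √(GM · (2/r − 1/a)).
2/r − 1/a = 2/8.8e+09 − 1/8e+09 = 1.02273e-10 m⁻¹.
v = √(1.991e+20 · 1.02273e-10) m/s ≈ 1.427e+05 m/s = 142.7 km/s.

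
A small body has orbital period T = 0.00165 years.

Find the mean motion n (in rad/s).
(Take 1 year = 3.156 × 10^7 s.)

Convert to SI: T = 0.00165 years = 52074 s.
n = 2π / T.
n = 2π / 52074 s ≈ 0.0001207 rad/s.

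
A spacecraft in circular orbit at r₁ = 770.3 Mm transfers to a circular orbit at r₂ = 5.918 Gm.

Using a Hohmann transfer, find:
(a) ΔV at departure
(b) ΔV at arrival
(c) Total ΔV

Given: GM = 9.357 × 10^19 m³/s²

Convert to SI: r₁ = 770.3 Mm = 7.703e+08 m; r₂ = 5.918 Gm = 5.918e+09 m.
Transfer semi-major axis: a_t = (r₁ + r₂)/2 = (7.703e+08 + 5.918e+09)/2 = 3.34415e+09 m.
Circular speeds: v₁ = √(GM/r₁) = 348529 m/s, v₂ = √(GM/r₂) = 125742 m/s.
Transfer speeds (vis-viva v² = GM(2/r − 1/a_t)): v₁ᵗ = 463642 m/s, v₂ᵗ = 60348.7 m/s.
(a) ΔV₁ = |v₁ᵗ − v₁| ≈ 1.151e+05 m/s = 115.1 km/s.
(b) ΔV₂ = |v₂ − v₂ᵗ| ≈ 6.539e+04 m/s = 65.39 km/s.
(c) ΔV_total = ΔV₁ + ΔV₂ ≈ 1.805e+05 m/s = 180.5 km/s.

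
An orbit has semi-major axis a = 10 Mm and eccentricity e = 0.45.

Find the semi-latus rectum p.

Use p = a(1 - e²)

Convert to SI: a = 10 Mm = 1e+07 m.
p = a (1 − e²).
p = 1e+07 · (1 − (0.45)²) = 1e+07 · 0.7975 ≈ 7.975e+06 m = 7.975 Mm.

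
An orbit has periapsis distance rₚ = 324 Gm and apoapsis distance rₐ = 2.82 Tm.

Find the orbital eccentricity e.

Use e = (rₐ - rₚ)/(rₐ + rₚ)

Convert to SI: rₚ = 324 Gm = 3.24e+11 m; rₐ = 2.82 Tm = 2.82e+12 m.
e = (rₐ − rₚ) / (rₐ + rₚ).
e = (2.82e+12 − 3.24e+11) / (2.82e+12 + 3.24e+11) = 2.496e+12 / 3.144e+12 ≈ 0.7939.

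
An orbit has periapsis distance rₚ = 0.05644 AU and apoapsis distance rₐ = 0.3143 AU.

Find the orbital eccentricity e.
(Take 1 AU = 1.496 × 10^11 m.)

Convert to SI: rₚ = 0.05644 AU = 8.44342e+09 m; rₐ = 0.3143 AU = 4.70193e+10 m.
e = (rₐ − rₚ) / (rₐ + rₚ).
e = (4.70193e+10 − 8.44342e+09) / (4.70193e+10 + 8.44342e+09) = 3.85759e+10 / 5.54627e+10 ≈ 0.6955.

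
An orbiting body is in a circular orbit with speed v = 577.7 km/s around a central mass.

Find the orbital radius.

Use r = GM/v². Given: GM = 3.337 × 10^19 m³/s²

Convert to SI: v = 577.7 km/s = 577700 m/s.
For a circular orbit, v² = GM / r, so r = GM / v².
r = 3.337e+19 / (577700)² m ≈ 9.999e+07 m = 99.99 Mm.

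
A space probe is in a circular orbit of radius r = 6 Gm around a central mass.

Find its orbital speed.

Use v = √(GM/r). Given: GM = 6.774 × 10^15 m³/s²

Convert to SI: r = 6 Gm = 6e+09 m.
For a circular orbit, gravity supplies the centripetal force, so v = √(GM / r).
v = √(6.774e+15 / 6e+09) m/s ≈ 1063 m/s = 1.063 km/s.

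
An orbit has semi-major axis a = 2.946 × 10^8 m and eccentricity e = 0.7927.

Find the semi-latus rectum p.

p = a (1 − e²).
p = 2.946e+08 · (1 − (0.7927)²) = 2.946e+08 · 0.371627 ≈ 1.095e+08 m = 1.095 × 10^8 m.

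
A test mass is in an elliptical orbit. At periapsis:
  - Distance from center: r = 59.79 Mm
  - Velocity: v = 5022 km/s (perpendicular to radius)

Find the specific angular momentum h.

Convert to SI: r = 59.79 Mm = 5.979e+07 m; v = 5022 km/s = 5.022e+06 m/s.
With v perpendicular to r, h = r · v.
h = 5.979e+07 · 5.022e+06 m²/s ≈ 3.003e+14 m²/s.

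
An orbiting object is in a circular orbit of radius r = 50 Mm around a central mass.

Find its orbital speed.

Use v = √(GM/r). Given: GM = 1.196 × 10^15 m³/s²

Convert to SI: r = 50 Mm = 5e+07 m.
For a circular orbit, gravity supplies the centripetal force, so v = √(GM / r).
v = √(1.196e+15 / 5e+07) m/s ≈ 4891 m/s = 4.891 km/s.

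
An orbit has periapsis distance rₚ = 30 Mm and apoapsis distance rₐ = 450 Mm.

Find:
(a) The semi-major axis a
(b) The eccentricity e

Convert to SI: rₚ = 30 Mm = 3e+07 m; rₐ = 450 Mm = 4.5e+08 m.
(a) a = (rₚ + rₐ) / 2 = (3e+07 + 4.5e+08) / 2 ≈ 2.4e+08 m = 240 Mm.
(b) e = (rₐ − rₚ) / (rₐ + rₚ) = (4.5e+08 − 3e+07) / (4.5e+08 + 3e+07) ≈ 0.875.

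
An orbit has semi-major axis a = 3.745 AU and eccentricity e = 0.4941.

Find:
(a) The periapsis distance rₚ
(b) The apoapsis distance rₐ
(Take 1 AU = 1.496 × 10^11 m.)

Convert to SI: a = 3.745 AU = 5.60252e+11 m.
(a) rₚ = a(1 − e) = 5.60252e+11 · (1 − 0.4941) = 5.60252e+11 · 0.5059 ≈ 2.834e+11 m = 1.895 AU.
(b) rₐ = a(1 + e) = 5.60252e+11 · (1 + 0.4941) = 5.60252e+11 · 1.4941 ≈ 8.371e+11 m = 5.595 AU.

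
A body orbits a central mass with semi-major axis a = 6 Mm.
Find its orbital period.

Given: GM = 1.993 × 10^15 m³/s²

Convert to SI: a = 6 Mm = 6e+06 m.
Kepler's third law: T = 2π √(a³ / GM).
Substituting a = 6e+06 m and GM = 1.993e+15 m³/s²:
T = 2π √((6e+06)³ / 1.993e+15) s
T ≈ 2068 s = 34.47 minutes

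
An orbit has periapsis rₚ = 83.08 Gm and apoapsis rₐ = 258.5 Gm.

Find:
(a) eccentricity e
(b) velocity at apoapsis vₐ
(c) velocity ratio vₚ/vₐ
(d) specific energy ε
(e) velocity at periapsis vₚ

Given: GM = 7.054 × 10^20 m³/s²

Convert to SI: rₚ = 83.08 Gm = 8.308e+10 m; rₐ = 258.5 Gm = 2.585e+11 m.
(a) e = (rₐ − rₚ)/(rₐ + rₚ) = (2.585e+11 − 8.308e+10)/(2.585e+11 + 8.308e+10) ≈ 0.5136
(b) With a = (rₚ + rₐ)/2 = 1.7079e+11 m, vₐ = √(GM (2/rₐ − 1/a)) = √(7.054e+20 · (2/2.585e+11 − 1/1.7079e+11)) m/s ≈ 3.643e+04 m/s
(c) Conservation of angular momentum (rₚvₚ = rₐvₐ) gives vₚ/vₐ = rₐ/rₚ = 2.585e+11/8.308e+10 ≈ 3.111
(d) With a = (rₚ + rₐ)/2 = 1.7079e+11 m, ε = −GM/(2a) = −7.054e+20/(2 · 1.7079e+11) J/kg ≈ -2.065e+09 J/kg
(e) With a = (rₚ + rₐ)/2 = 1.7079e+11 m, vₚ = √(GM (2/rₚ − 1/a)) = √(7.054e+20 · (2/8.308e+10 − 1/1.7079e+11)) m/s ≈ 1.134e+05 m/s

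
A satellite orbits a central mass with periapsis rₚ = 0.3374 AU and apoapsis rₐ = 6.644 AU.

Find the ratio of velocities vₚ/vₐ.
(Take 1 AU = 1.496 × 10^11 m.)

Convert to SI: rₚ = 0.3374 AU = 5.0475e+10 m; rₐ = 6.644 AU = 9.93942e+11 m.
Conservation of angular momentum gives rₚvₚ = rₐvₐ, so vₚ/vₐ = rₐ/rₚ.
vₚ/vₐ = 9.93942e+11 / 5.0475e+10 ≈ 19.69.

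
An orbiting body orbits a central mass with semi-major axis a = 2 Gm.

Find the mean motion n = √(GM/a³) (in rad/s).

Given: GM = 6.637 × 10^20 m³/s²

Convert to SI: a = 2 Gm = 2e+09 m.
n = √(GM / a³).
n = √(6.637e+20 / (2e+09)³) rad/s ≈ 0.000288 rad/s.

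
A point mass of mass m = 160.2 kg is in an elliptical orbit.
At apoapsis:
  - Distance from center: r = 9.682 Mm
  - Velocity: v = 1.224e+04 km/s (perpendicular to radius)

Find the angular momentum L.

Convert to SI: r = 9.682 Mm = 9.682e+06 m; v = 1.224e+04 km/s = 1.224e+07 m/s.
Since v is perpendicular to r, L = m · v · r.
L = 160.2 · 1.224e+07 · 9.682e+06 kg·m²/s ≈ 1.898e+16 kg·m²/s.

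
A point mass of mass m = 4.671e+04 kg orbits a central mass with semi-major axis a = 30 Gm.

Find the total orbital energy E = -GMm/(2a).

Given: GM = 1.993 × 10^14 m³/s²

Convert to SI: a = 30 Gm = 3e+10 m.
E = −GMm / (2a).
E = −1.993e+14 · 4.671e+04 / (2 · 3e+10) J ≈ -1.552e+08 J = -155.2 MJ.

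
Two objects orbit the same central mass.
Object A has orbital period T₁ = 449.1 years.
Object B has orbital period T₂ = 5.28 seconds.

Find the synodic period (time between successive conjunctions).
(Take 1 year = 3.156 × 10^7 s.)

Convert to SI: T₁ = 449.1 years = 1.41736e+10 s.
T_syn = |T₁ · T₂ / (T₁ − T₂)|.
T_syn = |1.41736e+10 · 5.28 / (1.41736e+10 − 5.28)| s ≈ 5.28 s = 5.28 seconds.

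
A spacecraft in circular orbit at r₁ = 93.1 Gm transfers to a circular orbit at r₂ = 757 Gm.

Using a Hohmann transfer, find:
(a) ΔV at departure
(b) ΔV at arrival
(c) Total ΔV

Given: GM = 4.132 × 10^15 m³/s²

Convert to SI: r₁ = 93.1 Gm = 9.31e+10 m; r₂ = 757 Gm = 7.57e+11 m.
Transfer semi-major axis: a_t = (r₁ + r₂)/2 = (9.31e+10 + 7.57e+11)/2 = 4.2505e+11 m.
Circular speeds: v₁ = √(GM/r₁) = 210.671 m/s, v₂ = √(GM/r₂) = 73.8809 m/s.
Transfer speeds (vis-viva v² = GM(2/r − 1/a_t)): v₁ᵗ = 281.147 m/s, v₂ᵗ = 34.577 m/s.
(a) ΔV₁ = |v₁ᵗ − v₁| ≈ 70.48 m/s = 70.48 m/s.
(b) ΔV₂ = |v₂ − v₂ᵗ| ≈ 39.3 m/s = 39.3 m/s.
(c) ΔV_total = ΔV₁ + ΔV₂ ≈ 109.8 m/s = 109.8 m/s.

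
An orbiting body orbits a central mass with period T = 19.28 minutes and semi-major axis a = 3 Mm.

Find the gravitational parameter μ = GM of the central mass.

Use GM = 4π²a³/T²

Convert to SI: T = 19.28 minutes = 1156.8 s; a = 3 Mm = 3e+06 m.
GM = 4π² · a³ / T².
GM = 4π² · (3e+06)³ / (1156.8)² m³/s² ≈ 7.965e+14 m³/s² = 7.965 × 10^14 m³/s².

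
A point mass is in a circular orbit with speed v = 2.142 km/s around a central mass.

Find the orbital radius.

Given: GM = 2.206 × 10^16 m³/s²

Convert to SI: v = 2.142 km/s = 2142 m/s.
For a circular orbit, v² = GM / r, so r = GM / v².
r = 2.206e+16 / (2142)² m ≈ 4.808e+09 m = 4.808 × 10^9 m.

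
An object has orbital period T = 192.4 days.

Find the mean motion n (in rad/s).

Convert to SI: T = 192.4 days = 1.66234e+07 s.
n = 2π / T.
n = 2π / 1.66234e+07 s ≈ 3.78e-07 rad/s.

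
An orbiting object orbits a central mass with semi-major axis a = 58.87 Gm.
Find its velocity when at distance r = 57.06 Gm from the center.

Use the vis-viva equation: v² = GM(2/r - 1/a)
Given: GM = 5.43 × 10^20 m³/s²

Convert to SI: a = 58.87 Gm = 5.887e+10 m; r = 57.06 Gm = 5.706e+10 m.
Vis-viva: v = √(GM · (2/r − 1/a)).
2/r − 1/a = 2/5.706e+10 − 1/5.887e+10 = 1.80642e-11 m⁻¹.
v = √(5.43e+20 · 1.80642e-11) m/s ≈ 9.904e+04 m/s = 99.04 km/s.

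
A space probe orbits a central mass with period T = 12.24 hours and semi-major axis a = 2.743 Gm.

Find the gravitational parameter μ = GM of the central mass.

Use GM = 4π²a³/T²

Convert to SI: T = 12.24 hours = 44064 s; a = 2.743 Gm = 2.743e+09 m.
GM = 4π² · a³ / T².
GM = 4π² · (2.743e+09)³ / (44064)² m³/s² ≈ 4.196e+20 m³/s² = 4.196 × 10^20 m³/s².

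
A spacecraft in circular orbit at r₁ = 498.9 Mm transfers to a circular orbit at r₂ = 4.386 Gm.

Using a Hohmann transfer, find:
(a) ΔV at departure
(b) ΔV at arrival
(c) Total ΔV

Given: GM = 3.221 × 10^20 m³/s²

Convert to SI: r₁ = 498.9 Mm = 4.989e+08 m; r₂ = 4.386 Gm = 4.386e+09 m.
Transfer semi-major axis: a_t = (r₁ + r₂)/2 = (4.989e+08 + 4.386e+09)/2 = 2.44245e+09 m.
Circular speeds: v₁ = √(GM/r₁) = 803505 m/s, v₂ = √(GM/r₂) = 270995 m/s.
Transfer speeds (vis-viva v² = GM(2/r − 1/a_t)): v₁ᵗ = 1.07674e+06 m/s, v₂ᵗ = 122477 m/s.
(a) ΔV₁ = |v₁ᵗ − v₁| ≈ 2.732e+05 m/s = 273.2 km/s.
(b) ΔV₂ = |v₂ − v₂ᵗ| ≈ 1.485e+05 m/s = 148.5 km/s.
(c) ΔV_total = ΔV₁ + ΔV₂ ≈ 4.218e+05 m/s = 421.8 km/s.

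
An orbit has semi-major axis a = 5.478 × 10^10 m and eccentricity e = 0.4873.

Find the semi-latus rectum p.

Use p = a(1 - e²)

p = a (1 − e²).
p = 5.478e+10 · (1 − (0.4873)²) = 5.478e+10 · 0.762539 ≈ 4.177e+10 m = 4.177 × 10^10 m.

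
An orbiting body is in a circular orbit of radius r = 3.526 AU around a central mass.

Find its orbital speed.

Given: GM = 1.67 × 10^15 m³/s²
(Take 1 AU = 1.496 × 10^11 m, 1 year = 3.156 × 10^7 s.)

Convert to SI: r = 3.526 AU = 5.2749e+11 m.
For a circular orbit, gravity supplies the centripetal force, so v = √(GM / r).
v = √(1.67e+15 / 5.2749e+11) m/s ≈ 56.27 m/s = 0.01187 AU/year.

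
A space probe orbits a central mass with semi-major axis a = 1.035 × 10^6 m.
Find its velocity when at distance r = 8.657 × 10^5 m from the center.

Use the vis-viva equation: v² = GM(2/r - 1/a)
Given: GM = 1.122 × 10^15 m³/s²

Vis-viva: v = √(GM · (2/r − 1/a)).
2/r − 1/a = 2/865700 − 1/1.035e+06 = 1.34409e-06 m⁻¹.
v = √(1.122e+15 · 1.34409e-06) m/s ≈ 3.883e+04 m/s = 38.83 km/s.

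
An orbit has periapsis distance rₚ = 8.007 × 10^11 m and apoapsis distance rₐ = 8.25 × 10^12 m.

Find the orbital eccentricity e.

e = (rₐ − rₚ) / (rₐ + rₚ).
e = (8.25e+12 − 8.007e+11) / (8.25e+12 + 8.007e+11) = 7.4493e+12 / 9.0507e+12 ≈ 0.8231.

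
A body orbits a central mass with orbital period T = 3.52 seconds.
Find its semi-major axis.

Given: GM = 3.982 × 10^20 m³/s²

Invert Kepler's third law: a = (GM · T² / (4π²))^(1/3).
Substituting T = 3.52 s and GM = 3.982e+20 m³/s²:
a = (3.982e+20 · (3.52)² / (4π²))^(1/3) m
a ≈ 5e+06 m = 5 Mm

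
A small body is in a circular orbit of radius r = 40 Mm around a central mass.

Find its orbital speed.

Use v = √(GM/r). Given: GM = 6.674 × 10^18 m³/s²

Convert to SI: r = 40 Mm = 4e+07 m.
For a circular orbit, gravity supplies the centripetal force, so v = √(GM / r).
v = √(6.674e+18 / 4e+07) m/s ≈ 4.085e+05 m/s = 408.5 km/s.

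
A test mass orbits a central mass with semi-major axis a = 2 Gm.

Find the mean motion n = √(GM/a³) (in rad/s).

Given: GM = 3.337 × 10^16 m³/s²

Convert to SI: a = 2 Gm = 2e+09 m.
n = √(GM / a³).
n = √(3.337e+16 / (2e+09)³) rad/s ≈ 2.042e-06 rad/s.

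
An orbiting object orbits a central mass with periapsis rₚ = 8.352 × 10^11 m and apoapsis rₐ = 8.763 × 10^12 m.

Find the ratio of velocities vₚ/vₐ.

Conservation of angular momentum gives rₚvₚ = rₐvₐ, so vₚ/vₐ = rₐ/rₚ.
vₚ/vₐ = 8.763e+12 / 8.352e+11 ≈ 10.49.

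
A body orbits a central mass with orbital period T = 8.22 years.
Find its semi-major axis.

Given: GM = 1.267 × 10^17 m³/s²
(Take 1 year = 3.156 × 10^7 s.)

Convert to SI: T = 8.22 years = 2.59423e+08 s.
Invert Kepler's third law: a = (GM · T² / (4π²))^(1/3).
Substituting T = 2.59423e+08 s and GM = 1.267e+17 m³/s²:
a = (1.267e+17 · (2.59423e+08)² / (4π²))^(1/3) m
a ≈ 6e+10 m = 60 Gm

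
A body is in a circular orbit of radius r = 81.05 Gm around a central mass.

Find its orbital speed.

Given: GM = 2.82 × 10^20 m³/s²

Convert to SI: r = 81.05 Gm = 8.105e+10 m.
For a circular orbit, gravity supplies the centripetal force, so v = √(GM / r).
v = √(2.82e+20 / 8.105e+10) m/s ≈ 5.899e+04 m/s = 58.99 km/s.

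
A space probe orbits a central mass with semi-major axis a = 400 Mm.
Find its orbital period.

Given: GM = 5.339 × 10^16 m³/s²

Convert to SI: a = 400 Mm = 4e+08 m.
Kepler's third law: T = 2π √(a³ / GM).
Substituting a = 4e+08 m and GM = 5.339e+16 m³/s²:
T = 2π √((4e+08)³ / 5.339e+16) s
T ≈ 2.175e+05 s = 2.518 days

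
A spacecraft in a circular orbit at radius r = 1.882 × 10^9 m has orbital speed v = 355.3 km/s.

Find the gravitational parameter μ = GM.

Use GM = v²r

Convert to SI: v = 355.3 km/s = 355300 m/s.
For a circular orbit v² = GM/r, so GM = v² · r.
GM = (355300)² · 1.882e+09 m³/s² ≈ 2.376e+20 m³/s² = 2.376 × 10^20 m³/s².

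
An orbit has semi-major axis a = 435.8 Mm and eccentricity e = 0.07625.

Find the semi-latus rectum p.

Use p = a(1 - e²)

Convert to SI: a = 435.8 Mm = 4.358e+08 m.
p = a (1 − e²).
p = 4.358e+08 · (1 − (0.07625)²) = 4.358e+08 · 0.994186 ≈ 4.333e+08 m = 433.3 Mm.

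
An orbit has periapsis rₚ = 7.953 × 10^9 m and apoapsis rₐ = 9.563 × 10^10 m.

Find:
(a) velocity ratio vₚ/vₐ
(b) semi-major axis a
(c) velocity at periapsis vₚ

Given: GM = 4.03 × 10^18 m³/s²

(a) Conservation of angular momentum (rₚvₚ = rₐvₐ) gives vₚ/vₐ = rₐ/rₚ = 9.563e+10/7.953e+09 ≈ 12.02
(b) a = (rₚ + rₐ)/2 = (7.953e+09 + 9.563e+10)/2 ≈ 5.179e+10 m
(c) With a = (rₚ + rₐ)/2 = 5.17915e+10 m, vₚ = √(GM (2/rₚ − 1/a)) = √(4.03e+18 · (2/7.953e+09 − 1/5.17915e+10)) m/s ≈ 3.059e+04 m/s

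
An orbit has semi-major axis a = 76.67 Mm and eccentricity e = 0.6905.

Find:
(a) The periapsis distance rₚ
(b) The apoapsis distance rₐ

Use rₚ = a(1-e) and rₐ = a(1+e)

Convert to SI: a = 76.67 Mm = 7.667e+07 m.
(a) rₚ = a(1 − e) = 7.667e+07 · (1 − 0.6905) = 7.667e+07 · 0.3095 ≈ 2.373e+07 m = 23.73 Mm.
(b) rₐ = a(1 + e) = 7.667e+07 · (1 + 0.6905) = 7.667e+07 · 1.6905 ≈ 1.296e+08 m = 129.6 Mm.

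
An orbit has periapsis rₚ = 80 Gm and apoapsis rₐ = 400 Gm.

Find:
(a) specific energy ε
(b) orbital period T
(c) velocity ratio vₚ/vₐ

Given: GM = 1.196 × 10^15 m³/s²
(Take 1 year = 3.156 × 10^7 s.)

Convert to SI: rₚ = 80 Gm = 8e+10 m; rₐ = 400 Gm = 4e+11 m.
(a) With a = (rₚ + rₐ)/2 = 2.4e+11 m, ε = −GM/(2a) = −1.196e+15/(2 · 2.4e+11) J/kg ≈ -2492 J/kg
(b) With a = (rₚ + rₐ)/2 = 2.4e+11 m, T = 2π √(a³/GM) = 2π √((2.4e+11)³/1.196e+15) s ≈ 2.136e+10 s
(c) Conservation of angular momentum (rₚvₚ = rₐvₐ) gives vₚ/vₐ = rₐ/rₚ = 4e+11/8e+10 ≈ 5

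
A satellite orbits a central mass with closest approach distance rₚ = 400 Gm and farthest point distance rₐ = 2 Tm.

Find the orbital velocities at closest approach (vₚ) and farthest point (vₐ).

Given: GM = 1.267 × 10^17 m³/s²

Convert to SI: rₚ = 400 Gm = 4e+11 m; rₐ = 2 Tm = 2e+12 m.
Use the vis-viva equation v² = GM(2/r − 1/a) with a = (rₚ + rₐ)/2 = (4e+11 + 2e+12)/2 = 1.2e+12 m.
vₚ = √(GM · (2/rₚ − 1/a)) = √(1.267e+17 · (2/4e+11 − 1/1.2e+12)) m/s ≈ 726.6 m/s = 726.6 m/s.
vₐ = √(GM · (2/rₐ − 1/a)) = √(1.267e+17 · (2/2e+12 − 1/1.2e+12)) m/s ≈ 145.3 m/s = 145.3 m/s.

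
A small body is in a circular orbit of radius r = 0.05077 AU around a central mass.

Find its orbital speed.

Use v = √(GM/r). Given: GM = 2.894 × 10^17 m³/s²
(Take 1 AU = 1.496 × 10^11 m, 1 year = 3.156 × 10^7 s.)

Convert to SI: r = 0.05077 AU = 7.59519e+09 m.
For a circular orbit, gravity supplies the centripetal force, so v = √(GM / r).
v = √(2.894e+17 / 7.59519e+09) m/s ≈ 6173 m/s = 1.302 AU/year.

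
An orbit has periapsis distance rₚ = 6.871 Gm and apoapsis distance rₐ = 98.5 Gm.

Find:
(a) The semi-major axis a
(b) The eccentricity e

Convert to SI: rₚ = 6.871 Gm = 6.871e+09 m; rₐ = 98.5 Gm = 9.85e+10 m.
(a) a = (rₚ + rₐ) / 2 = (6.871e+09 + 9.85e+10) / 2 ≈ 5.269e+10 m = 52.69 Gm.
(b) e = (rₐ − rₚ) / (rₐ + rₚ) = (9.85e+10 − 6.871e+09) / (9.85e+10 + 6.871e+09) ≈ 0.8696.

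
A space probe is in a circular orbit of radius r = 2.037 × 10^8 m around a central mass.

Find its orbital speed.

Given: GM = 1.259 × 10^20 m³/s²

For a circular orbit, gravity supplies the centripetal force, so v = √(GM / r).
v = √(1.259e+20 / 2.037e+08) m/s ≈ 7.862e+05 m/s = 786.2 km/s.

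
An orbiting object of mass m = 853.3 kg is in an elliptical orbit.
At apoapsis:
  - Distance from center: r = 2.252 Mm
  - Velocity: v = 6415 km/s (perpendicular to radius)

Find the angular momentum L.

Convert to SI: r = 2.252 Mm = 2.252e+06 m; v = 6415 km/s = 6.415e+06 m/s.
Since v is perpendicular to r, L = m · v · r.
L = 853.3 · 6.415e+06 · 2.252e+06 kg·m²/s ≈ 1.233e+16 kg·m²/s.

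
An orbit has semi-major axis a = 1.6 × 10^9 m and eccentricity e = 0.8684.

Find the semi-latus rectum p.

p = a (1 − e²).
p = 1.6e+09 · (1 − (0.8684)²) = 1.6e+09 · 0.245881 ≈ 3.934e+08 m = 3.934 × 10^8 m.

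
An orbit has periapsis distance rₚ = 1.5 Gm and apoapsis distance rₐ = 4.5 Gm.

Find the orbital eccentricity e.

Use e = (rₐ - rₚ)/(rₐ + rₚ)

Convert to SI: rₚ = 1.5 Gm = 1.5e+09 m; rₐ = 4.5 Gm = 4.5e+09 m.
e = (rₐ − rₚ) / (rₐ + rₚ).
e = (4.5e+09 − 1.5e+09) / (4.5e+09 + 1.5e+09) = 3e+09 / 6e+09 ≈ 0.5.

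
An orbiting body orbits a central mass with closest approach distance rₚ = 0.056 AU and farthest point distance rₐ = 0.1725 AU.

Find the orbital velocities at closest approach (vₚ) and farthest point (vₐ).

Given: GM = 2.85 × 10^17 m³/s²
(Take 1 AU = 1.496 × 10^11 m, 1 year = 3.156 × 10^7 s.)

Convert to SI: rₚ = 0.056 AU = 8.3776e+09 m; rₐ = 0.1725 AU = 2.5806e+10 m.
Use the vis-viva equation v² = GM(2/r − 1/a) with a = (rₚ + rₐ)/2 = (8.3776e+09 + 2.5806e+10)/2 = 1.70918e+10 m.
vₚ = √(GM · (2/rₚ − 1/a)) = √(2.85e+17 · (2/8.3776e+09 − 1/1.70918e+10)) m/s ≈ 7167 m/s = 1.512 AU/year.
vₐ = √(GM · (2/rₐ − 1/a)) = √(2.85e+17 · (2/2.5806e+10 − 1/1.70918e+10)) m/s ≈ 2327 m/s = 0.4908 AU/year.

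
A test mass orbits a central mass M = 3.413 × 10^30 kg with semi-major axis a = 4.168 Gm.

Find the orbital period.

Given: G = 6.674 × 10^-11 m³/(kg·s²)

Convert to SI: a = 4.168 Gm = 4.168e+09 m.
GM = G · M = 6.674e-11 · 3.413e+30 = 2.27784e+20 m³/s².
Kepler's third law: T = 2π √(a³ / GM).
Substituting a = 4.168e+09 m and GM = 2.27784e+20 m³/s²:
T = 2π √((4.168e+09)³ / 2.27784e+20) s
T ≈ 1.12e+05 s = 1.297 days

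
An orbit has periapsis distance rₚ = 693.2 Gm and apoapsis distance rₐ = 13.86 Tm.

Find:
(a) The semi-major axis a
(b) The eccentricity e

Convert to SI: rₚ = 693.2 Gm = 6.932e+11 m; rₐ = 13.86 Tm = 1.386e+13 m.
(a) a = (rₚ + rₐ) / 2 = (6.932e+11 + 1.386e+13) / 2 ≈ 7.277e+12 m = 7.277 Tm.
(b) e = (rₐ − rₚ) / (rₐ + rₚ) = (1.386e+13 − 6.932e+11) / (1.386e+13 + 6.932e+11) ≈ 0.9047.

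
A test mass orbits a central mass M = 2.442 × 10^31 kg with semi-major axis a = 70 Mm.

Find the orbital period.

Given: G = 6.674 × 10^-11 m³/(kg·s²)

Convert to SI: a = 70 Mm = 7e+07 m.
GM = G · M = 6.674e-11 · 2.442e+31 = 1.62979e+21 m³/s².
Kepler's third law: T = 2π √(a³ / GM).
Substituting a = 7e+07 m and GM = 1.62979e+21 m³/s²:
T = 2π √((7e+07)³ / 1.62979e+21) s
T ≈ 91.15 s = 1.519 minutes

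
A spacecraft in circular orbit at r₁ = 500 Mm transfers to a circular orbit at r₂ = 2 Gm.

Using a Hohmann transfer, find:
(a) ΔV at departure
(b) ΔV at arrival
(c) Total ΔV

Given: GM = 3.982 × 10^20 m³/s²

Convert to SI: r₁ = 500 Mm = 5e+08 m; r₂ = 2 Gm = 2e+09 m.
Transfer semi-major axis: a_t = (r₁ + r₂)/2 = (5e+08 + 2e+09)/2 = 1.25e+09 m.
Circular speeds: v₁ = √(GM/r₁) = 892412 m/s, v₂ = √(GM/r₂) = 446206 m/s.
Transfer speeds (vis-viva v² = GM(2/r − 1/a_t)): v₁ᵗ = 1.12882e+06 m/s, v₂ᵗ = 282206 m/s.
(a) ΔV₁ = |v₁ᵗ − v₁| ≈ 2.364e+05 m/s = 236.4 km/s.
(b) ΔV₂ = |v₂ − v₂ᵗ| ≈ 1.64e+05 m/s = 164 km/s.
(c) ΔV_total = ΔV₁ + ΔV₂ ≈ 4.004e+05 m/s = 400.4 km/s.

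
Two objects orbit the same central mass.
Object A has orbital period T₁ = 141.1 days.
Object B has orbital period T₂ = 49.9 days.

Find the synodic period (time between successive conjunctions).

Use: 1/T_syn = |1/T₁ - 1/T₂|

Convert to SI: T₁ = 141.1 days = 1.2191e+07 s; T₂ = 49.9 days = 4.31136e+06 s.
T_syn = |T₁ · T₂ / (T₁ − T₂)|.
T_syn = |1.2191e+07 · 4.31136e+06 / (1.2191e+07 − 4.31136e+06)| s ≈ 6.67e+06 s = 77.2 days.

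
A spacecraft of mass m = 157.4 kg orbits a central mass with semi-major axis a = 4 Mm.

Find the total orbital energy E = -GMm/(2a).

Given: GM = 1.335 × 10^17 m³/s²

Convert to SI: a = 4 Mm = 4e+06 m.
E = −GMm / (2a).
E = −1.335e+17 · 157.4 / (2 · 4e+06) J ≈ -2.627e+12 J = -2.627 TJ.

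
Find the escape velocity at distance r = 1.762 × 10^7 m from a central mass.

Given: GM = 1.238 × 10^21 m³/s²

Escape velocity comes from setting total energy to zero: ½v² − GM/r = 0 ⇒ v_esc = √(2GM / r).
v_esc = √(2 · 1.238e+21 / 1.762e+07) m/s ≈ 1.185e+07 m/s = 1.185e+04 km/s.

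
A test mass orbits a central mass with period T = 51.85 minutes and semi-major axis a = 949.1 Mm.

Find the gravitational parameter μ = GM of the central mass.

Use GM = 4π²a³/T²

Convert to SI: T = 51.85 minutes = 3111 s; a = 949.1 Mm = 9.491e+08 m.
GM = 4π² · a³ / T².
GM = 4π² · (9.491e+08)³ / (3111)² m³/s² ≈ 3.487e+21 m³/s² = 3.487 × 10^21 m³/s².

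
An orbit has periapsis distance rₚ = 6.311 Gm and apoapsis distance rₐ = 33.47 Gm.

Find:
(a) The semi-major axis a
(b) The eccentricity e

Convert to SI: rₚ = 6.311 Gm = 6.311e+09 m; rₐ = 33.47 Gm = 3.347e+10 m.
(a) a = (rₚ + rₐ) / 2 = (6.311e+09 + 3.347e+10) / 2 ≈ 1.989e+10 m = 19.89 Gm.
(b) e = (rₐ − rₚ) / (rₐ + rₚ) = (3.347e+10 − 6.311e+09) / (3.347e+10 + 6.311e+09) ≈ 0.6827.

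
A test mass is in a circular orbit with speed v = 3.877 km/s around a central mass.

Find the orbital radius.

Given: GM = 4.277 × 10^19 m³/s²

Convert to SI: v = 3.877 km/s = 3877 m/s.
For a circular orbit, v² = GM / r, so r = GM / v².
r = 4.277e+19 / (3877)² m ≈ 2.845e+12 m = 2.845 × 10^12 m.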